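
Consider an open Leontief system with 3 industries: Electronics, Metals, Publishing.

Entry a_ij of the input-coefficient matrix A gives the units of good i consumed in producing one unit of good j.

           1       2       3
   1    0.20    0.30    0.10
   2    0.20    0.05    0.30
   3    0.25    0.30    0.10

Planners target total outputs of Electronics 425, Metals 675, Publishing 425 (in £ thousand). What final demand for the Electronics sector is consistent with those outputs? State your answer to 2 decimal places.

d_1 = 95.00

I − A =
  [   0.80    -0.30    -0.10]
  [  -0.20     0.95    -0.30]
  [  -0.25    -0.30     0.90]
d = (I − A) x:
  d_1 = (+0.80)·425 + (-0.30)·675 + (-0.10)·425 = 95.00
  d_2 = (-0.20)·425 + (+0.95)·675 + (-0.30)·425 = 428.75
  d_3 = (-0.25)·425 + (-0.30)·675 + (+0.90)·425 = 73.75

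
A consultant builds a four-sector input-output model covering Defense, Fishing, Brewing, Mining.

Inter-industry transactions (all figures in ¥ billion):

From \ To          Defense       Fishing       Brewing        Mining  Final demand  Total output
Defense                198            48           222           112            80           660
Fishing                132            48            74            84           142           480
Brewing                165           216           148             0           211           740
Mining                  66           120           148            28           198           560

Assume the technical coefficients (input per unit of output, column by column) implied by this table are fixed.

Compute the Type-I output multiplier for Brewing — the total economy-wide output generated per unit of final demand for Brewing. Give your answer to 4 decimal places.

Technical coefficients a_ij = z_ij / X_j:
  a_11 = 198/660 = 0.30, a_21 = 132/660 = 0.20, a_31 = 165/660 = 0.25, a_41 = 66/660 = 0.10
  a_12 = 48/480 = 0.10, a_22 = 48/480 = 0.10, a_32 = 216/480 = 0.45, a_42 = 120/480 = 0.25
  a_13 = 222/740 = 0.30, a_23 = 74/740 = 0.10, a_33 = 148/740 = 0.20, a_43 = 148/740 = 0.20
  a_14 = 112/560 = 0.20, a_24 = 84/560 = 0.15, a_34 = 0/560 = 0.00, a_44 = 28/560 = 0.05
I − A =
  [   0.70    -0.10    -0.30    -0.20]
  [  -0.20     0.90    -0.10    -0.15]
  [  -0.25    -0.45     0.80     0.00]
  [  -0.10    -0.25    -0.20     0.95]
Compute the cofactors C_ij = (−1)^(i+j)·(3×3 minor ij) of I−A; the adjugate is their transpose:
adj(I−A) = Cᵀ =
  [ 0.597750   0.262250   0.298750   0.167250]
  [ 0.195250   0.434750   0.155000   0.109750]
  [ 0.296625   0.326500   0.523750   0.114000]
  [ 0.176750   0.210750   0.182500   0.359500]
det(I−A) = Σ_j (I−A)_1j·C_1j = (0.70)(0.597750) + (-0.10)(0.195250) + (-0.30)(0.296625) + (-0.20)(0.176750) = 0.2745625
(I − A)⁻¹ = adj(I−A) / det(I−A) ≈
  [   2.17710     0.95516     1.08809     0.60915]
  [   0.71113     1.58343     0.56453     0.39973]
  [   1.08036     1.18916     1.90758     0.41521]
  [   0.64375     0.76758     0.66469     1.30936]
The output multiplier for sector j is the column-j sum of the Leontief inverse (I − A)⁻¹ = adj(I−A) / det(I−A).
Column 3 of adj(I−A): (0.298750, 0.155000, 0.523750, 0.182500); det(I−A) = 0.2745625.
m_3 = (0.298750 + 0.155000 + 0.523750 + 0.182500) / 0.2745625 = 1.16 / 0.2745625 ≈ 4.2249.

m_3 = 4.2249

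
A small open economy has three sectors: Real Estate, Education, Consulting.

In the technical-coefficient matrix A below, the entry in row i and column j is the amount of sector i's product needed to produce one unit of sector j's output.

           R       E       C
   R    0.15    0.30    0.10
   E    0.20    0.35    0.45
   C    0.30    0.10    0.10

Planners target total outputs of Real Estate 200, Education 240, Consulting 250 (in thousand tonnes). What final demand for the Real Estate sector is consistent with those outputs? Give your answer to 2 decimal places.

d_R = 73.00

I − A =
  [   0.85    -0.30    -0.10]
  [  -0.20     0.65    -0.45]
  [  -0.30    -0.10     0.90]
d = (I − A) x:
  d_R = (+0.85)·200 + (-0.30)·240 + (-0.10)·250 = 73.00
  d_E = (-0.20)·200 + (+0.65)·240 + (-0.45)·250 = 3.50
  d_C = (-0.30)·200 + (-0.10)·240 + (+0.90)·250 = 141.00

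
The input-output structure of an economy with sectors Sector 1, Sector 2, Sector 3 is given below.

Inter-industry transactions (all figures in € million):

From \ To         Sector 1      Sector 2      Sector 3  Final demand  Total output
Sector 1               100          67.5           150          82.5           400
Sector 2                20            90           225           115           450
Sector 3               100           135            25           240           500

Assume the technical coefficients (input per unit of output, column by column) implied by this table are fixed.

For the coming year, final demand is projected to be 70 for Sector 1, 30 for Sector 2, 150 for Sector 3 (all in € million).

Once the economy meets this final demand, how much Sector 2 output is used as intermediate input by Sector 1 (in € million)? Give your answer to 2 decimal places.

z_21 = 12.74

Technical coefficients a_ij = z_ij / X_j:
  a_11 = 100/400 = 0.25, a_21 = 20/400 = 0.05, a_31 = 100/400 = 0.25
  a_12 = 67.5/450 = 0.15, a_22 = 90/450 = 0.20, a_32 = 135/450 = 0.30
  a_13 = 150/500 = 0.30, a_23 = 225/500 = 0.45, a_33 = 25/500 = 0.05
I − A =
  [   0.75    -0.15    -0.30]
  [  -0.05     0.80    -0.45]
  [  -0.25    -0.30     0.95]
Cofactors of I−A, C_ij = (−1)^(i+j)·(minor ij) (rows/columns in the sector order above):
  C_11 = (0.80)(0.95) − (-0.45)(-0.30) = 0.6250
  C_12 = −[(-0.05)(0.95) − (-0.45)(-0.25)] = 0.1600
  C_13 = (-0.05)(-0.30) − (0.80)(-0.25) = 0.2150
  C_21 = −[(-0.15)(0.95) − (-0.30)(-0.30)] = 0.2325
  C_22 = (0.75)(0.95) − (-0.30)(-0.25) = 0.6375
  C_23 = −[(0.75)(-0.30) − (-0.15)(-0.25)] = 0.2625
  C_31 = (-0.15)(-0.45) − (-0.30)(0.80) = 0.3075
  C_32 = −[(0.75)(-0.45) − (-0.30)(-0.05)] = 0.3525
  C_33 = (0.75)(0.80) − (-0.15)(-0.05) = 0.5925
det(I−A) = Σ_j (I−A)_1j·C_1j = (0.75)(0.6250) + (-0.15)(0.1600) + (-0.30)(0.2150) = 0.38025
adj(I−A) = Cᵀ =
  [ 0.6250   0.2325   0.3075]
  [ 0.1600   0.6375   0.3525]
  [ 0.2150   0.2625   0.5925]
(I − A)⁻¹ = adj(I−A) / det(I−A) ≈
  [   1.6437     0.6114     0.8087]
  [   0.4208     1.6765     0.9270]
  [   0.5654     0.6903     1.5582]
First solve x = (I − A)⁻¹ d = adj(I−A)·d / det(I−A); in particular x_1 = (0.6250·70 + 0.2325·30 + 0.3075·150) / 0.38025 = 96.85 / 0.38025 ≈ 254.7009.
Intermediate flow from 2 to 1: z_21 = a_21 · x_1 = 0.05 × 96.85 / 0.38025 = 4.8425 / 0.38025 ≈ 12.74.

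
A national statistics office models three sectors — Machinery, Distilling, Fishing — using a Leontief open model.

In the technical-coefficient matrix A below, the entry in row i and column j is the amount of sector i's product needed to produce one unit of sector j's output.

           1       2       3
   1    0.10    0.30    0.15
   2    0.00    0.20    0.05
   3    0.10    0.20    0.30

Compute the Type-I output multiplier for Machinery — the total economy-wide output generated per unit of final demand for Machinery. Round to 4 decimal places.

I − A =
  [   0.90    -0.30    -0.15]
  [   0.00     0.80    -0.05]
  [  -0.10    -0.20     0.70]
Cofactors of I−A, C_ij = (−1)^(i+j)·(minor ij) (rows/columns in the sector order above):
  C_11 = (0.80)(0.70) − (-0.05)(-0.20) = 0.5500
  C_12 = −[(0.00)(0.70) − (-0.05)(-0.10)] = 0.0050
  C_13 = (0.00)(-0.20) − (0.80)(-0.10) = 0.0800
  C_21 = −[(-0.30)(0.70) − (-0.15)(-0.20)] = 0.2400
  C_22 = (0.90)(0.70) − (-0.15)(-0.10) = 0.6150
  C_23 = −[(0.90)(-0.20) − (-0.30)(-0.10)] = 0.2100
  C_31 = (-0.30)(-0.05) − (-0.15)(0.80) = 0.1350
  C_32 = −[(0.90)(-0.05) − (-0.15)(0.00)] = 0.0450
  C_33 = (0.90)(0.80) − (-0.30)(0.00) = 0.7200
det(I−A) = Σ_j (I−A)_1j·C_1j = (0.90)(0.5500) + (-0.30)(0.0050) + (-0.15)(0.0800) = 0.4815
adj(I−A) = Cᵀ =
  [ 0.5500   0.2400   0.1350]
  [ 0.0050   0.6150   0.0450]
  [ 0.0800   0.2100   0.7200]
(I − A)⁻¹ = adj(I−A) / det(I−A) ≈
  [   1.14226     0.49844     0.28037]
  [   0.01038     1.27726     0.09346]
  [   0.16615     0.43614     1.49533]
The output multiplier for sector j is the column-j sum of the Leontief inverse (I − A)⁻¹ = adj(I−A) / det(I−A).
Column 1 of adj(I−A): (0.5500, 0.0050, 0.0800); det(I−A) = 0.4815.
m_1 = (0.5500 + 0.0050 + 0.0800) / 0.4815 = 0.635 / 0.4815 ≈ 1.3188.

m_1 = 1.3188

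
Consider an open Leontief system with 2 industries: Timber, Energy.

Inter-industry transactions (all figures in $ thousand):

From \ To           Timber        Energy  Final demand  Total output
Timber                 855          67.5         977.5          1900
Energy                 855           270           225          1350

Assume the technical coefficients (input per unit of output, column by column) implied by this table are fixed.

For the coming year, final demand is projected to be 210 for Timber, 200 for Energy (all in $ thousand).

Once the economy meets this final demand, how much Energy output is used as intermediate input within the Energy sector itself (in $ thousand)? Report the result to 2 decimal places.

Technical coefficients a_ij = z_ij / X_j:
  a_TT = 855/1900 = 0.45, a_ET = 855/1900 = 0.45
  a_TE = 67.5/1350 = 0.05, a_EE = 270/1350 = 0.20
I − A =
  [   0.55    -0.05]
  [  -0.45     0.80]
det(I−A) = (0.55)(0.80) − (-0.05)(-0.45) = 0.4175
adj(I−A) = [[0.80, 0.05], [0.45, 0.55]]
(I − A)⁻¹ = adj(I−A) / det(I−A) ≈
  [   1.9162     0.1198]
  [   1.0778     1.3174]
First solve x = (I − A)⁻¹ d = adj(I−A)·d / det(I−A); in particular x_E = (0.45·210 + 0.55·200) / 0.4175 = 204.50 / 0.4175 ≈ 489.8204.
Intermediate flow from E to E: z_EE = a_EE · x_E = 0.20 × 204.50 / 0.4175 = 40.90 / 0.4175 ≈ 97.96.

z_EE = 97.96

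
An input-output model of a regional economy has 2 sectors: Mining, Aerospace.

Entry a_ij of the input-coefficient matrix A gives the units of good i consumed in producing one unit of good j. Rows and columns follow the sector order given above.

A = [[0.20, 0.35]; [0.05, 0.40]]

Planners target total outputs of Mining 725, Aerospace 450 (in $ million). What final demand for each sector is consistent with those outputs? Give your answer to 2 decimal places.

I − A =
  [   0.80    -0.35]
  [  -0.05     0.60]
d = (I − A) x:
  d_M = (+0.80)·725 + (-0.35)·450 = 422.50
  d_A = (-0.05)·725 + (+0.60)·450 = 233.75

d_M = 422.50, d_A = 233.75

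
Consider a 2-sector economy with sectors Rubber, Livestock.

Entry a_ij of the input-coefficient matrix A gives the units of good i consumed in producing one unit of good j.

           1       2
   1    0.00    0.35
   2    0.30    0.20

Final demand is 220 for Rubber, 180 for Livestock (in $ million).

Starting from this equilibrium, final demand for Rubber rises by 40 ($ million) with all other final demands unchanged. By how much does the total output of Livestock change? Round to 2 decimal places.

Δx_2 = 17.27

I − A =
  [   1.00    -0.35]
  [  -0.30     0.80]
det(I−A) = (1.00)(0.80) − (-0.35)(-0.30) = 0.6950
adj(I−A) = [[0.80, 0.35], [0.30, 1.00]]
(I − A)⁻¹ = adj(I−A) / det(I−A) ≈
  [   1.1511     0.5036]
  [   0.4317     1.4388]
Δx = (I − A)⁻¹ Δd with Δd having +40 in the Rubber component and 0 elsewhere.
So Δx_2 = L_21 · (+40), where L_21 = adj(I−A)_21 / det(I−A) = 0.30 / 0.6950.
Δx_2 = 0.30 × (+40) / 0.6950 = 12.00 / 0.6950 ≈ 17.27.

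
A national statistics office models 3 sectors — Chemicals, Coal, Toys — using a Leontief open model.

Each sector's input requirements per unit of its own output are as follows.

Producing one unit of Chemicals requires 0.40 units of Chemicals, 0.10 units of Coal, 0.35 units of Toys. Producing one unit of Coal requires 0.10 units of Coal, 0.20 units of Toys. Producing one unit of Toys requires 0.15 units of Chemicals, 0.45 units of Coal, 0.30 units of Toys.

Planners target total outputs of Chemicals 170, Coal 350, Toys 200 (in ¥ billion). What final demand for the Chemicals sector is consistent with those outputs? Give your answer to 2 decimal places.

d_1 = 72.00

I − A =
  [   0.60     0.00    -0.15]
  [  -0.10     0.90    -0.45]
  [  -0.35    -0.20     0.70]
d = (I − A) x:
  d_1 = (+0.60)·170 + (+0.00)·350 + (-0.15)·200 = 72.00
  d_2 = (-0.10)·170 + (+0.90)·350 + (-0.45)·200 = 208.00
  d_3 = (-0.35)·170 + (-0.20)·350 + (+0.70)·200 = 10.50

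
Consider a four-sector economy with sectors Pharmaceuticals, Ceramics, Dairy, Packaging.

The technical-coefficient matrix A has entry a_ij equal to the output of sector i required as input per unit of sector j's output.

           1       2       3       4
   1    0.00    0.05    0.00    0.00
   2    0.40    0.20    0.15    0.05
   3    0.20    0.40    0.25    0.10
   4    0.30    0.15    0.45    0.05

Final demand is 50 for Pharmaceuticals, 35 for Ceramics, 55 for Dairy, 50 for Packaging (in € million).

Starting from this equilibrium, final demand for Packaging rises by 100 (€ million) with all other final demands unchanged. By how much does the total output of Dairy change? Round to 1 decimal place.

Δx_3 = 22.2

I − A =
  [   1.00    -0.05     0.00     0.00]
  [  -0.40     0.80    -0.15    -0.05]
  [  -0.20    -0.40     0.75    -0.10]
  [  -0.30    -0.15    -0.45     0.95]
Compute the cofactors C_ij = (−1)^(i+j)·(3×3 minor ij) of I−A; the adjugate is their transpose:
adj(I−A) = Cᵀ =
  [ 0.460125   0.033375   0.008250   0.002625]
  [ 0.315750   0.667500   0.165000   0.052500]
  [ 0.338500   0.406000   0.732750   0.098500]
  [ 0.355500   0.308250   0.375750   0.523500]
det(I−A) = Σ_j (I−A)_1j·C_1j = (1.00)(0.460125) + (-0.05)(0.315750) + (0.00)(0.338500) + (0.00)(0.355500) = 0.4443375
(I − A)⁻¹ = adj(I−A) / det(I−A) ≈
  [   1.0355     0.0751     0.0186     0.0059]
  [   0.7106     1.5022     0.3713     0.1182]
  [   0.7618     0.9137     1.6491     0.2217]
  [   0.8001     0.6937     0.8456     1.1782]
Δx = (I − A)⁻¹ Δd with Δd having +100 in the Packaging component and 0 elsewhere.
So Δx_3 = L_34 · (+100), where L_34 = adj(I−A)_34 / det(I−A) = 0.098500 / 0.4443375.
Δx_3 = 0.098500 × (+100) / 0.4443375 = 9.85 / 0.4443375 ≈ 22.2.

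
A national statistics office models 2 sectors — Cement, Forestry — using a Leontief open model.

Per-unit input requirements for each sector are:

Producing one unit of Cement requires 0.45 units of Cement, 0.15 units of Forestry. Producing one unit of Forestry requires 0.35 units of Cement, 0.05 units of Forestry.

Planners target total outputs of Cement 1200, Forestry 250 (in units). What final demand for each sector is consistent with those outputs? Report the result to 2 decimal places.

I − A =
  [   0.55    -0.35]
  [  -0.15     0.95]
d = (I − A) x:
  d_1 = (+0.55)·1200 + (-0.35)·250 = 572.50
  d_2 = (-0.15)·1200 + (+0.95)·250 = 57.50

d_1 = 572.50, d_2 = 57.50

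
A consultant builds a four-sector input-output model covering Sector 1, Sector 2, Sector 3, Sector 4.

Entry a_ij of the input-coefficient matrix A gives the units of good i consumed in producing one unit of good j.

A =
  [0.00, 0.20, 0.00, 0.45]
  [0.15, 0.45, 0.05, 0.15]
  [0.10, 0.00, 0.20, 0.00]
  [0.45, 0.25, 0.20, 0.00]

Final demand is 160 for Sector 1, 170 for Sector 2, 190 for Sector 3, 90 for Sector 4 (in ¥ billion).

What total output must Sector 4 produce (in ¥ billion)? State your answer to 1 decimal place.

x_4 = 548.8

I − A =
  [   1.00    -0.20     0.00    -0.45]
  [  -0.15     0.55    -0.05    -0.15]
  [  -0.10     0.00     0.80     0.00]
  [  -0.45    -0.25    -0.20     1.00]
Compute the cofactors C_ij = (−1)^(i+j)·(3×3 minor ij) of I−A; the adjugate is their transpose:
adj(I−A) = Cᵀ =
  [ 0.410000   0.250000   0.071125   0.222000]
  [ 0.182000   0.629000   0.083375   0.176250]
  [ 0.051250   0.031250   0.340750   0.027750]
  [ 0.240250   0.276000   0.121000   0.415000]
det(I−A) = Σ_j (I−A)_1j·C_1j = (1.00)(0.410000) + (-0.20)(0.182000) + (0.00)(0.051250) + (-0.45)(0.240250) = 0.2654875
(I − A)⁻¹ = adj(I−A) / det(I−A) ≈
  [   1.5443     0.9417     0.2679     0.8362]
  [   0.6855     2.3692     0.3140     0.6639]
  [   0.1930     0.1177     1.2835     0.1045]
  [   0.9049     1.0396     0.4558     1.5632]
x = (I − A)⁻¹ d = adj(I−A)·d / det(I−A), with det(I−A) = 0.2654875:
  x_1 = (0.410000·160 + 0.250000·170 + 0.071125·190 + 0.222000·90) / 0.2654875 = 141.59375 / 0.2654875 ≈ 533.3
  x_2 = (0.182000·160 + 0.629000·170 + 0.083375·190 + 0.176250·90) / 0.2654875 = 167.75375 / 0.2654875 ≈ 631.9
  x_3 = (0.051250·160 + 0.031250·170 + 0.340750·190 + 0.027750·90) / 0.2654875 = 80.7525 / 0.2654875 ≈ 304.2
  x_4 = (0.240250·160 + 0.276000·170 + 0.121000·190 + 0.415000·90) / 0.2654875 = 145.70 / 0.2654875 ≈ 548.8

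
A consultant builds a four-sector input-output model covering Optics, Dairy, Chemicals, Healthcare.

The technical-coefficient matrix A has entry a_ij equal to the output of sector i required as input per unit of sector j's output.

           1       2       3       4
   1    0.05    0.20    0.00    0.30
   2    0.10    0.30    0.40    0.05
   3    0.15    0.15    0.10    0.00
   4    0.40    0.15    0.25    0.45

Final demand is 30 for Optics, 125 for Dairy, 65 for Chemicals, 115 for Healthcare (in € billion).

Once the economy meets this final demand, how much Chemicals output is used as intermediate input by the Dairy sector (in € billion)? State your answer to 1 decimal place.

I − A =
  [   0.95    -0.20     0.00    -0.30]
  [  -0.10     0.70    -0.40    -0.05]
  [  -0.15    -0.15     0.90     0.00]
  [  -0.40    -0.15    -0.25     0.55]
Compute the cofactors C_ij = (−1)^(i+j)·(3×3 minor ij) of I−A; the adjugate is their transpose:
adj(I−A) = Cᵀ =
  [ 0.304875   0.150750   0.117000   0.180000]
  [ 0.102375   0.351000   0.180375   0.087750]
  [ 0.067875   0.083625   0.255125   0.044625]
  [ 0.280500   0.243375   0.250250   0.511500]
det(I−A) = Σ_j (I−A)_1j·C_1j = (0.95)(0.304875) + (-0.20)(0.102375) + (0.00)(0.067875) + (-0.30)(0.280500) = 0.18500625
(I − A)⁻¹ = adj(I−A) / det(I−A) ≈
  [   1.6479     0.8148     0.6324     0.9729]
  [   0.5534     1.8972     0.9750     0.4743]
  [   0.3669     0.4520     1.3790     0.2412]
  [   1.5162     1.3155     1.3527     2.7648]
First solve x = (I − A)⁻¹ d = adj(I−A)·d / det(I−A); in particular x_2 = (0.102375·30 + 0.351000·125 + 0.180375·65 + 0.087750·115) / 0.18500625 = 68.761875 / 0.18500625 ≈ 371.673.
Intermediate flow from 3 to 2: z_32 = a_32 · x_2 = 0.15 × 68.761875 / 0.18500625 = 10.31428125 / 0.18500625 ≈ 55.8.

z_32 = 55.8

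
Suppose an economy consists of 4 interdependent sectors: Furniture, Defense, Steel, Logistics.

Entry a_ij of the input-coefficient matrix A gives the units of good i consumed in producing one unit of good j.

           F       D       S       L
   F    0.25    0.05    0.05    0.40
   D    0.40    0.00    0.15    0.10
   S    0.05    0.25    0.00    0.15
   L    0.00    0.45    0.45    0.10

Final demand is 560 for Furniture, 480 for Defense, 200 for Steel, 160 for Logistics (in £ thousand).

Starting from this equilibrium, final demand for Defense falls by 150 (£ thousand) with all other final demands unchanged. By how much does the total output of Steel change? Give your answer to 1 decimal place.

I − A =
  [   0.75    -0.05    -0.05    -0.40]
  [  -0.40     1.00    -0.15    -0.10]
  [  -0.05    -0.25     1.00    -0.15]
  [   0.00    -0.45    -0.45     0.90]
Compute the cofactors C_ij = (−1)^(i+j)·(3×3 minor ij) of I−A; the adjugate is their transpose:
adj(I−A) = Cᵀ =
  [ 0.732375   0.281250   0.258750   0.399875]
  [ 0.342000   0.613125   0.225000   0.257625]
  [ 0.159750   0.230625   0.551250   0.188500]
  [ 0.250875   0.421875   0.388125   0.694000]
det(I−A) = Σ_j (I−A)_1j·C_1j = (0.75)(0.732375) + (-0.05)(0.342000) + (-0.05)(0.159750) + (-0.40)(0.250875) = 0.42384375
(I − A)⁻¹ = adj(I−A) / det(I−A) ≈
  [   1.7279     0.6636     0.6105     0.9434]
  [   0.8069     1.4466     0.5309     0.6078]
  [   0.3769     0.5441     1.3006     0.4447]
  [   0.5919     0.9954     0.9157     1.6374]
Δx = (I − A)⁻¹ Δd with Δd having -150 in the Defense component and 0 elsewhere.
So Δx_S = L_SD · (-150), where L_SD = adj(I−A)_SD / det(I−A) = 0.230625 / 0.42384375.
Δx_S = 0.230625 × (-150) / 0.42384375 = -34.59375 / 0.42384375 ≈ -81.6.

Δx_S = -81.6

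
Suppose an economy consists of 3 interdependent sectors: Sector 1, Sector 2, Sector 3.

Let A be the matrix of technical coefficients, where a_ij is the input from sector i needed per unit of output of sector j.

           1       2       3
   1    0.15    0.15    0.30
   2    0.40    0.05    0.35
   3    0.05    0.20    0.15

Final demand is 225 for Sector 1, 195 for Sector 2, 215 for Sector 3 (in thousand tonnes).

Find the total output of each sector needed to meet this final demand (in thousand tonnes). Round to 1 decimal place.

I − A =
  [   0.85    -0.15    -0.30]
  [  -0.40     0.95    -0.35]
  [  -0.05    -0.20     0.85]
Cofactors of I−A, C_ij = (−1)^(i+j)·(minor ij) (rows/columns in the sector order above):
  C_11 = (0.95)(0.85) − (-0.35)(-0.20) = 0.7375
  C_12 = −[(-0.40)(0.85) − (-0.35)(-0.05)] = 0.3575
  C_13 = (-0.40)(-0.20) − (0.95)(-0.05) = 0.1275
  C_21 = −[(-0.15)(0.85) − (-0.30)(-0.20)] = 0.1875
  C_22 = (0.85)(0.85) − (-0.30)(-0.05) = 0.7075
  C_23 = −[(0.85)(-0.20) − (-0.15)(-0.05)] = 0.1775
  C_31 = (-0.15)(-0.35) − (-0.30)(0.95) = 0.3375
  C_32 = −[(0.85)(-0.35) − (-0.30)(-0.40)] = 0.4175
  C_33 = (0.85)(0.95) − (-0.15)(-0.40) = 0.7475
det(I−A) = Σ_j (I−A)_1j·C_1j = (0.85)(0.7375) + (-0.15)(0.3575) + (-0.30)(0.1275) = 0.5350
adj(I−A) = Cᵀ =
  [ 0.7375   0.1875   0.3375]
  [ 0.3575   0.7075   0.4175]
  [ 0.1275   0.1775   0.7475]
(I − A)⁻¹ = adj(I−A) / det(I−A) ≈
  [   1.3785     0.3505     0.6308]
  [   0.6682     1.3224     0.7804]
  [   0.2383     0.3318     1.3972]
x = (I − A)⁻¹ d = adj(I−A)·d / det(I−A), with det(I−A) = 0.5350:
  x_1 = (0.7375·225 + 0.1875·195 + 0.3375·215) / 0.5350 = 275.0625 / 0.5350 ≈ 514.1
  x_2 = (0.3575·225 + 0.7075·195 + 0.4175·215) / 0.5350 = 308.1625 / 0.5350 ≈ 576.0
  x_3 = (0.1275·225 + 0.1775·195 + 0.7475·215) / 0.5350 = 224.0125 / 0.5350 ≈ 418.7

x_1 = 514.1, x_2 = 576.0, x_3 = 418.7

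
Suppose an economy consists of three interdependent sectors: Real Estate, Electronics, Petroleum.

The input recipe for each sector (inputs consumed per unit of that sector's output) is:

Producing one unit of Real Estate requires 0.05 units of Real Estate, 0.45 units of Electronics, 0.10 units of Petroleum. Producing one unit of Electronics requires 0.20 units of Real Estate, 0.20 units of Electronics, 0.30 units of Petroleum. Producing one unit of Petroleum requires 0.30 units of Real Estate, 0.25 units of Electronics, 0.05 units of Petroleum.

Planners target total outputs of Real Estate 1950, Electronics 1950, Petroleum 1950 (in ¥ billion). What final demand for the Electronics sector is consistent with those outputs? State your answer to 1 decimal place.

I − A =
  [   0.95    -0.20    -0.30]
  [  -0.45     0.80    -0.25]
  [  -0.10    -0.30     0.95]
d = (I − A) x:
  d_1 = (+0.95)·1950 + (-0.20)·1950 + (-0.30)·1950 = 877.5
  d_2 = (-0.45)·1950 + (+0.80)·1950 + (-0.25)·1950 = 195.0
  d_3 = (-0.10)·1950 + (-0.30)·1950 + (+0.95)·1950 = 1072.5

d_2 = 195.0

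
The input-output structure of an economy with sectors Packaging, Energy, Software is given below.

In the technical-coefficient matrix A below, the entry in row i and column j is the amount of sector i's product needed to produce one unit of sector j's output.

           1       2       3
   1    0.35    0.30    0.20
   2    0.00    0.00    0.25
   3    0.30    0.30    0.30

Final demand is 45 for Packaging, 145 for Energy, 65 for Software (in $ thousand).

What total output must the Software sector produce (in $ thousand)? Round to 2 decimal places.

x_3 = 299.85

I − A =
  [   0.65    -0.30    -0.20]
  [   0.00     1.00    -0.25]
  [  -0.30    -0.30     0.70]
Cofactors of I−A, C_ij = (−1)^(i+j)·(minor ij) (rows/columns in the sector order above):
  C_11 = (1.00)(0.70) − (-0.25)(-0.30) = 0.6250
  C_12 = −[(0.00)(0.70) − (-0.25)(-0.30)] = 0.0750
  C_13 = (0.00)(-0.30) − (1.00)(-0.30) = 0.3000
  C_21 = −[(-0.30)(0.70) − (-0.20)(-0.30)] = 0.2700
  C_22 = (0.65)(0.70) − (-0.20)(-0.30) = 0.3950
  C_23 = −[(0.65)(-0.30) − (-0.30)(-0.30)] = 0.2850
  C_31 = (-0.30)(-0.25) − (-0.20)(1.00) = 0.2750
  C_32 = −[(0.65)(-0.25) − (-0.20)(0.00)] = 0.1625
  C_33 = (0.65)(1.00) − (-0.30)(0.00) = 0.6500
det(I−A) = Σ_j (I−A)_1j·C_1j = (0.65)(0.6250) + (-0.30)(0.0750) + (-0.20)(0.3000) = 0.32375
adj(I−A) = Cᵀ =
  [ 0.6250   0.2700   0.2750]
  [ 0.0750   0.3950   0.1625]
  [ 0.3000   0.2850   0.6500]
(I − A)⁻¹ = adj(I−A) / det(I−A) ≈
  [   1.9305     0.8340     0.8494]
  [   0.2317     1.2201     0.5019]
  [   0.9266     0.8803     2.0077]
x = (I − A)⁻¹ d = adj(I−A)·d / det(I−A), with det(I−A) = 0.32375:
  x_1 = (0.6250·45 + 0.2700·145 + 0.2750·65) / 0.32375 = 85.15 / 0.32375 ≈ 263.01
  x_2 = (0.0750·45 + 0.3950·145 + 0.1625·65) / 0.32375 = 71.2125 / 0.32375 ≈ 219.96
  x_3 = (0.3000·45 + 0.2850·145 + 0.6500·65) / 0.32375 = 97.075 / 0.32375 ≈ 299.85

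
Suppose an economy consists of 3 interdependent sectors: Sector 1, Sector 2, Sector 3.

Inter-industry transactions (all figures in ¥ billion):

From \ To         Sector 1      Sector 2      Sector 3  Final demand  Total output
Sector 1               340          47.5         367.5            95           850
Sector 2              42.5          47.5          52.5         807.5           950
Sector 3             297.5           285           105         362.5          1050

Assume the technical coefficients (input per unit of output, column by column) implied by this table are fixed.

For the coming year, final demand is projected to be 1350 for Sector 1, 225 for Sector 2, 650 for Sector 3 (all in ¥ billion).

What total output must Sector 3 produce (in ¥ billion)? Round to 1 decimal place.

x_3 = 2326.8

Technical coefficients a_ij = z_ij / X_j:
  a_11 = 340/850 = 0.40, a_21 = 42.5/850 = 0.05, a_31 = 297.5/850 = 0.35
  a_12 = 47.5/950 = 0.05, a_22 = 47.5/950 = 0.05, a_32 = 285/950 = 0.30
  a_13 = 367.5/1050 = 0.35, a_23 = 52.5/1050 = 0.05, a_33 = 105/1050 = 0.10
I − A =
  [   0.60    -0.05    -0.35]
  [  -0.05     0.95    -0.05]
  [  -0.35    -0.30     0.90]
Cofactors of I−A, C_ij = (−1)^(i+j)·(minor ij) (rows/columns in the sector order above):
  C_11 = (0.95)(0.90) − (-0.05)(-0.30) = 0.8400
  C_12 = −[(-0.05)(0.90) − (-0.05)(-0.35)] = 0.0625
  C_13 = (-0.05)(-0.30) − (0.95)(-0.35) = 0.3475
  C_21 = −[(-0.05)(0.90) − (-0.35)(-0.30)] = 0.1500
  C_22 = (0.60)(0.90) − (-0.35)(-0.35) = 0.4175
  C_23 = −[(0.60)(-0.30) − (-0.05)(-0.35)] = 0.1975
  C_31 = (-0.05)(-0.05) − (-0.35)(0.95) = 0.3350
  C_32 = −[(0.60)(-0.05) − (-0.35)(-0.05)] = 0.0475
  C_33 = (0.60)(0.95) − (-0.05)(-0.05) = 0.5675
det(I−A) = Σ_j (I−A)_1j·C_1j = (0.60)(0.8400) + (-0.05)(0.0625) + (-0.35)(0.3475) = 0.37925
adj(I−A) = Cᵀ =
  [ 0.8400   0.1500   0.3350]
  [ 0.0625   0.4175   0.0475]
  [ 0.3475   0.1975   0.5675]
(I − A)⁻¹ = adj(I−A) / det(I−A) ≈
  [   2.2149     0.3955     0.8833]
  [   0.1648     1.1009     0.1252]
  [   0.9163     0.5208     1.4964]
x = (I − A)⁻¹ d = adj(I−A)·d / det(I−A), with det(I−A) = 0.37925:
  x_1 = (0.8400·1350 + 0.1500·225 + 0.3350·650) / 0.37925 = 1385.50 / 0.37925 ≈ 3653.3
  x_2 = (0.0625·1350 + 0.4175·225 + 0.0475·650) / 0.37925 = 209.1875 / 0.37925 ≈ 551.6
  x_3 = (0.3475·1350 + 0.1975·225 + 0.5675·650) / 0.37925 = 882.4375 / 0.37925 ≈ 2326.8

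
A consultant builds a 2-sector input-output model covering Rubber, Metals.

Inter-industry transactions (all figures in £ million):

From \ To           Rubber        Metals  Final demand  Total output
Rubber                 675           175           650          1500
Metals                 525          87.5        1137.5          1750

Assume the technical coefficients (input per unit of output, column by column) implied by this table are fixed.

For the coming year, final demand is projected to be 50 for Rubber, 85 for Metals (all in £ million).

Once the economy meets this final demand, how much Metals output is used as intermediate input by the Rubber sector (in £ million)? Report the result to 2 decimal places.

z_21 = 40.21

Technical coefficients a_ij = z_ij / X_j:
  a_11 = 675/1500 = 0.45, a_21 = 525/1500 = 0.35
  a_12 = 175/1750 = 0.10, a_22 = 87.5/1750 = 0.05
I − A =
  [   0.55    -0.10]
  [  -0.35     0.95]
det(I−A) = (0.55)(0.95) − (-0.10)(-0.35) = 0.4875
adj(I−A) = [[0.95, 0.10], [0.35, 0.55]]
(I − A)⁻¹ = adj(I−A) / det(I−A) ≈
  [   1.9487     0.2051]
  [   0.7179     1.1282]
First solve x = (I − A)⁻¹ d = adj(I−A)·d / det(I−A); in particular x_1 = (0.95·50 + 0.10·85) / 0.4875 = 56.00 / 0.4875 ≈ 114.8718.
Intermediate flow from 2 to 1: z_21 = a_21 · x_1 = 0.35 × 56.00 / 0.4875 = 19.60 / 0.4875 ≈ 40.21.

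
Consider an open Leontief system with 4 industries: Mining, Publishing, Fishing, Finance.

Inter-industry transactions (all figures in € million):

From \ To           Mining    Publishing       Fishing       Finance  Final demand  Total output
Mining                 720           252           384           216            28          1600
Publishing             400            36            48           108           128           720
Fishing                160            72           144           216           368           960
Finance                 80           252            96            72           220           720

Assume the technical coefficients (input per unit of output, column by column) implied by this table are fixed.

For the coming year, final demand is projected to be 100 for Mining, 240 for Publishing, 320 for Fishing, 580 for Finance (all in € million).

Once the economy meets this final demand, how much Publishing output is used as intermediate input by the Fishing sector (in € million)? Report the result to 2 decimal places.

z_23 = 68.43

Technical coefficients a_ij = z_ij / X_j:
  a_11 = 720/1600 = 0.45, a_21 = 400/1600 = 0.25, a_31 = 160/1600 = 0.10, a_41 = 80/1600 = 0.05
  a_12 = 252/720 = 0.35, a_22 = 36/720 = 0.05, a_32 = 72/720 = 0.10, a_42 = 252/720 = 0.35
  a_13 = 384/960 = 0.40, a_23 = 48/960 = 0.05, a_33 = 144/960 = 0.15, a_43 = 96/960 = 0.10
  a_14 = 216/720 = 0.30, a_24 = 108/720 = 0.15, a_34 = 216/720 = 0.30, a_44 = 72/720 = 0.10
I − A =
  [   0.55    -0.35    -0.40    -0.30]
  [  -0.25     0.95    -0.05    -0.15]
  [  -0.10    -0.10     0.85    -0.30]
  [  -0.05    -0.35    -0.10     0.90]
Compute the cofactors C_ij = (−1)^(i+j)·(3×3 minor ij) of I−A; the adjugate is their transpose:
adj(I−A) = Cᵀ =
  [ 0.642375   0.427500   0.375750   0.410625]
  [ 0.196875   0.346500   0.132750   0.167625]
  [ 0.144000   0.153000   0.319500   0.180000]
  [ 0.128250   0.175500   0.108000   0.317250]
det(I−A) = Σ_j (I−A)_1j·C_1j = (0.55)(0.642375) + (-0.35)(0.196875) + (-0.40)(0.144000) + (-0.30)(0.128250) = 0.188325
(I − A)⁻¹ = adj(I−A) / det(I−A) ≈
  [   3.4110     2.2700     1.9952     2.1804]
  [   1.0454     1.8399     0.7049     0.8901]
  [   0.7646     0.8124     1.6965     0.9558]
  [   0.6810     0.9319     0.5735     1.6846]
First solve x = (I − A)⁻¹ d = adj(I−A)·d / det(I−A); in particular x_3 = (0.144000·100 + 0.153000·240 + 0.319500·320 + 0.180000·580) / 0.188325 = 257.76 / 0.188325 ≈ 1368.6977.
Intermediate flow from 2 to 3: z_23 = a_23 · x_3 = 0.05 × 257.76 / 0.188325 = 12.888 / 0.188325 ≈ 68.43.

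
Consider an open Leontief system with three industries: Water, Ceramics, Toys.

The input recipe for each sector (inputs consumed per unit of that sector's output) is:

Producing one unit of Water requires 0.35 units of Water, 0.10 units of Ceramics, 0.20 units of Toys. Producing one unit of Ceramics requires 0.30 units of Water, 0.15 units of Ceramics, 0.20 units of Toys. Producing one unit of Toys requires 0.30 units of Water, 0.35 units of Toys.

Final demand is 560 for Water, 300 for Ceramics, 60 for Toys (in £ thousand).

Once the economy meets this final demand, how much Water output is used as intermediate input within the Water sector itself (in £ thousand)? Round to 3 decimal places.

I − A =
  [   0.65    -0.30    -0.30]
  [  -0.10     0.85     0.00]
  [  -0.20    -0.20     0.65]
Cofactors of I−A, C_ij = (−1)^(i+j)·(minor ij) (rows/columns in the sector order above):
  C_11 = (0.85)(0.65) − (0.00)(-0.20) = 0.5525
  C_12 = −[(-0.10)(0.65) − (0.00)(-0.20)] = 0.0650
  C_13 = (-0.10)(-0.20) − (0.85)(-0.20) = 0.1900
  C_21 = −[(-0.30)(0.65) − (-0.30)(-0.20)] = 0.2550
  C_22 = (0.65)(0.65) − (-0.30)(-0.20) = 0.3625
  C_23 = −[(0.65)(-0.20) − (-0.30)(-0.20)] = 0.1900
  C_31 = (-0.30)(0.00) − (-0.30)(0.85) = 0.2550
  C_32 = −[(0.65)(0.00) − (-0.30)(-0.10)] = 0.0300
  C_33 = (0.65)(0.85) − (-0.30)(-0.10) = 0.5225
det(I−A) = Σ_j (I−A)_1j·C_1j = (0.65)(0.5525) + (-0.30)(0.0650) + (-0.30)(0.1900) = 0.282625
adj(I−A) = Cᵀ =
  [ 0.5525   0.2550   0.2550]
  [ 0.0650   0.3625   0.0300]
  [ 0.1900   0.1900   0.5225]
(I − A)⁻¹ = adj(I−A) / det(I−A) ≈
  [   1.9549     0.9023     0.9023]
  [   0.2300     1.2826     0.1061]
  [   0.6723     0.6723     1.8487]
First solve x = (I − A)⁻¹ d = adj(I−A)·d / det(I−A); in particular x_W = (0.5525·560 + 0.2550·300 + 0.2550·60) / 0.282625 = 401.20 / 0.282625 ≈ 1419.54887.
Intermediate flow from W to W: z_WW = a_WW · x_W = 0.35 × 401.20 / 0.282625 = 140.42 / 0.282625 ≈ 496.842.

z_WW = 496.842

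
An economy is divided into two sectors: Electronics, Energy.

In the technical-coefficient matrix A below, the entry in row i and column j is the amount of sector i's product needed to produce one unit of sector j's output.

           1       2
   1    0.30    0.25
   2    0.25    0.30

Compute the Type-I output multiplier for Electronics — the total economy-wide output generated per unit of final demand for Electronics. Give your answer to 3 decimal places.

I − A =
  [   0.70    -0.25]
  [  -0.25     0.70]
det(I−A) = (0.70)(0.70) − (-0.25)(-0.25) = 0.4275
adj(I−A) = [[0.70, 0.25], [0.25, 0.70]]
(I − A)⁻¹ = adj(I−A) / det(I−A) ≈
  [   1.6374     0.5848]
  [   0.5848     1.6374]
The output multiplier for sector j is the column-j sum of the Leontief inverse (I − A)⁻¹ = adj(I−A) / det(I−A).
Column 1 of adj(I−A): (0.70, 0.25); det(I−A) = 0.4275.
m_1 = (0.70 + 0.25) / 0.4275 = 0.95 / 0.4275 ≈ 2.222.

m_1 = 2.222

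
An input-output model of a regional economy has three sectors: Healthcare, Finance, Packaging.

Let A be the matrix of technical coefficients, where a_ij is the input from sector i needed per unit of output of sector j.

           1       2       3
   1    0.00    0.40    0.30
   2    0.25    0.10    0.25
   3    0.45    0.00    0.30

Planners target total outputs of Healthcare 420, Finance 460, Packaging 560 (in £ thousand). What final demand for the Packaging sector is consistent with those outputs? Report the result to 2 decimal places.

I − A =
  [   1.00    -0.40    -0.30]
  [  -0.25     0.90    -0.25]
  [  -0.45     0.00     0.70]
d = (I − A) x:
  d_1 = (+1.00)·420 + (-0.40)·460 + (-0.30)·560 = 68.00
  d_2 = (-0.25)·420 + (+0.90)·460 + (-0.25)·560 = 169.00
  d_3 = (-0.45)·420 + (+0.00)·460 + (+0.70)·560 = 203.00

d_3 = 203.00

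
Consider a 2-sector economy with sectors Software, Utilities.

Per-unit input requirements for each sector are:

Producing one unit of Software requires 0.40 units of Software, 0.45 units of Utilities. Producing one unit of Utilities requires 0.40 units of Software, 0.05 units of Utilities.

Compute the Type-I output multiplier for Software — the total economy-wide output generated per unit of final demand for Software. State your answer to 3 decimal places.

I − A =
  [   0.60    -0.40]
  [  -0.45     0.95]
det(I−A) = (0.60)(0.95) − (-0.40)(-0.45) = 0.3900
adj(I−A) = [[0.95, 0.40], [0.45, 0.60]]
(I − A)⁻¹ = adj(I−A) / det(I−A) ≈
  [   2.4359     1.0256]
  [   1.1538     1.5385]
The output multiplier for sector j is the column-j sum of the Leontief inverse (I − A)⁻¹ = adj(I−A) / det(I−A).
Column 1 of adj(I−A): (0.95, 0.45); det(I−A) = 0.3900.
m_1 = (0.95 + 0.45) / 0.3900 = 1.40 / 0.3900 ≈ 3.590.

m_1 = 3.590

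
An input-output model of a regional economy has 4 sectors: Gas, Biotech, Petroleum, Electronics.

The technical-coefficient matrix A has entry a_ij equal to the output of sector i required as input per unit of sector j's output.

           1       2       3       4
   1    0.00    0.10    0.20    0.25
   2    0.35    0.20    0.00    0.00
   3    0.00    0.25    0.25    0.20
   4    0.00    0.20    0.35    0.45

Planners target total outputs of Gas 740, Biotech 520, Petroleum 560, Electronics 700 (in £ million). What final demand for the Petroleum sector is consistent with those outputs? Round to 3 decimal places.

d_3 = 150.000

I − A =
  [   1.00    -0.10    -0.20    -0.25]
  [  -0.35     0.80     0.00     0.00]
  [   0.00    -0.25     0.75    -0.20]
  [   0.00    -0.20    -0.35     0.55]
d = (I − A) x:
  d_1 = (+1.00)·740 + (-0.10)·520 + (-0.20)·560 + (-0.25)·700 = 401.000
  d_2 = (-0.35)·740 + (+0.80)·520 + (+0.00)·560 + (+0.00)·700 = 157.000
  d_3 = (+0.00)·740 + (-0.25)·520 + (+0.75)·560 + (-0.20)·700 = 150.000
  d_4 = (+0.00)·740 + (-0.20)·520 + (-0.35)·560 + (+0.55)·700 = 85.000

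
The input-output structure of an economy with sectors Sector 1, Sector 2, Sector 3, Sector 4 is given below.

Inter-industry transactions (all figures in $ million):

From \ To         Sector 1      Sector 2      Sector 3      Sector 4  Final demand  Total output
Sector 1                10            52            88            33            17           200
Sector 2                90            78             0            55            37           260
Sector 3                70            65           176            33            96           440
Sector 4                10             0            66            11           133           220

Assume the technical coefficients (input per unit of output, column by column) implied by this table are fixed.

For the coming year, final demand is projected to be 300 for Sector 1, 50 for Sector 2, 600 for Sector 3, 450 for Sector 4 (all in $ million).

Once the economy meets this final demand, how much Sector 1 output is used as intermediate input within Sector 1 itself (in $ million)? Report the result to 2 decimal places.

Technical coefficients a_ij = z_ij / X_j:
  a_11 = 10/200 = 0.05, a_21 = 90/200 = 0.45, a_31 = 70/200 = 0.35, a_41 = 10/200 = 0.05
  a_12 = 52/260 = 0.20, a_22 = 78/260 = 0.30, a_32 = 65/260 = 0.25, a_42 = 0/260 = 0.00
  a_13 = 88/440 = 0.20, a_23 = 0/440 = 0.00, a_33 = 176/440 = 0.40, a_43 = 66/440 = 0.15
  a_14 = 33/220 = 0.15, a_24 = 55/220 = 0.25, a_34 = 33/220 = 0.15, a_44 = 11/220 = 0.05
I − A =
  [   0.95    -0.20    -0.20    -0.15]
  [  -0.45     0.70     0.00    -0.25]
  [  -0.35    -0.25     0.60    -0.15]
  [  -0.05     0.00    -0.15     0.95]
Compute the cofactors C_ij = (−1)^(i+j)·(3×3 minor ij) of I−A; the adjugate is their transpose:
adj(I−A) = Cᵀ =
  [ 0.373875   0.162625   0.156250   0.126500]
  [ 0.267000   0.439750   0.133750   0.179000]
  [ 0.348000   0.291750   0.538500   0.216750]
  [ 0.074625   0.054625   0.093250   0.273500]
det(I−A) = Σ_j (I−A)_1j·C_1j = (0.95)(0.373875) + (-0.20)(0.267000) + (-0.20)(0.348000) + (-0.15)(0.074625) = 0.2209875
(I − A)⁻¹ = adj(I−A) / det(I−A) ≈
  [   1.6918     0.7359     0.7071     0.5724]
  [   1.2082     1.9899     0.6052     0.8100]
  [   1.5747     1.3202     2.4368     0.9808]
  [   0.3377     0.2472     0.4220     1.2376]
First solve x = (I − A)⁻¹ d = adj(I−A)·d / det(I−A); in particular x_1 = (0.373875·300 + 0.162625·50 + 0.156250·600 + 0.126500·450) / 0.2209875 = 270.96875 / 0.2209875 ≈ 1226.1723.
Intermediate flow from 1 to 1: z_11 = a_11 · x_1 = 0.05 × 270.96875 / 0.2209875 = 13.5484375 / 0.2209875 ≈ 61.31.

z_11 = 61.31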